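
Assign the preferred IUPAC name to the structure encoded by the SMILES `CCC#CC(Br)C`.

The longest carbon chain that includes the multiple bond has 6 carbons, so the parent hydride is hexane.
The chain contains a C≡C triple bond, so the unsaturation ending is -yne.
Number the chain so that the substituent locant set {2} is lower than {5} at the first point of difference.
This places the triple bond between C-3 and C-4; a bromo group at C-2.
Assembling the pieces gives 2-bromohex-3-yne.

2-bromohex-3-yne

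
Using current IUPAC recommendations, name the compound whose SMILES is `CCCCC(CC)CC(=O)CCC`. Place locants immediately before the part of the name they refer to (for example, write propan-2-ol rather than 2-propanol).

6-ethyldecan-4-one

The longest chain bearing the carbonyl is 10 carbons long (decane).
The highest-priority functional group is a ketone (C=O on an internal carbon), so the name ends in -one.
Number the chain so that numbering from this end puts the carbonyl group at C-4 rather than C-7.
This places the carbonyl at C-4; an ethyl group at C-6.
Assembling the pieces gives 6-ethyldecan-4-one.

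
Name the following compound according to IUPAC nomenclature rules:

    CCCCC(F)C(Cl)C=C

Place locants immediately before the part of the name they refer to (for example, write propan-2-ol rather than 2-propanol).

3-chloro-4-fluorooct-1-ene

The longest carbon chain that includes the multiple bond has 8 carbons, so the parent hydride is octane.
There is one C=C double bond, indicated by the ending -ene.
Choose the numbering such that numbering from this end puts the double bond at C-1 rather than C-7.
With this numbering: the double bond between C-1 and C-2; a chloro group at C-3; a fluoro group at C-4.
Prefixes are listed alphabetically: chloro, fluoro.
Putting it together: 3-chloro-4-fluorooct-1-ene.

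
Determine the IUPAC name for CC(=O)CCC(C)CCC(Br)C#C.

The longest carbon chain that includes the carbonyl and the multiple bond has 10 carbons, so the parent hydride is decane.
The principal characteristic group is a ketone (C=O on an internal carbon), named with the suffix -one.
A C≡C triple bond in the chain gives the infix -yne-.
Number the chain so that numbering from this end puts the carbonyl group at C-2 rather than C-9.
With this numbering: the carbonyl at C-2; the triple bond between C-9 and C-10; a bromo group at C-8; a methyl group at C-5.
Substituent prefixes are cited in alphabetical order (multiplying prefixes like di-/tri- are ignored for ordering).
The name is 8-bromo-5-methyldec-9-yn-2-one.

8-bromo-5-methyldec-9-yn-2-one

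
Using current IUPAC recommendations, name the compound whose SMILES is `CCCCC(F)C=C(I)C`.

4-fluoro-2-iodooct-2-ene

Counting along the main chain through the multiple bond gives 8 carbons: the parent is octane.
A C=C double bond in the chain gives the infix -ene-.
Number the chain so that numbering from this end puts the double bond at C-2 rather than C-6.
This places the double bond between C-2 and C-3; a fluoro group at C-4; an iodo group at C-2.
Substituent prefixes are cited in alphabetical order (multiplying prefixes like di-/tri- are ignored for ordering).
The name is 4-fluoro-2-iodooct-2-ene.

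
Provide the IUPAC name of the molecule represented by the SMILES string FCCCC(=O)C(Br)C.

Counting along the main chain through the carbonyl gives 6 carbons: the parent is hexane.
A ketone (C=O on an internal carbon) is the principal characteristic group, giving the suffix -one.
The numbering direction is chosen so that numbering from this end puts the carbonyl group at C-3 rather than C-4.
That gives the carbonyl at C-3; a bromo group at C-2; a fluoro group at C-6.
Prefixes are listed alphabetically: bromo, fluoro.
Assembling the pieces gives 2-bromo-6-fluorohexan-3-one.

2-bromo-6-fluorohexan-3-one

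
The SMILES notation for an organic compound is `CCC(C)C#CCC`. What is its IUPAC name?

5-methylhept-3-yne

Counting along the main chain through the multiple bond gives 7 carbons: the parent is heptane.
There is one C≡C triple bond, indicated by the ending -yne.
Number the chain so that numbering from this end puts the triple bond at C-3 rather than C-4.
This places the triple bond between C-3 and C-4; a methyl group at C-5.
Putting it together: 5-methylhept-3-yne.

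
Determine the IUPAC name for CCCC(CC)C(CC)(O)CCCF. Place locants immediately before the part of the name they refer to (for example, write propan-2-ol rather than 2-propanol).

4,5-diethyl-1-fluorooctan-4-ol

Counting along the main chain through the –OH group gives 8 carbons: the parent is octane.
The highest-priority functional group is an alcohol (–OH), so the name ends in -ol.
Choose the numbering such that numbering from this end puts the hydroxyl group at C-4 rather than C-5.
With this numbering: the hydroxyl at C-4; ethyl groups at C-4 and C-5; a fluoro group at C-1.
Prefixes are listed alphabetically: ethyl, fluoro.
The name is 4,5-diethyl-1-fluorooctan-4-ol.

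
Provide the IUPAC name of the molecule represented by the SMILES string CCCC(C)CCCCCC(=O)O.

The longest carbon chain that includes the –COOH group has 10 carbons, so the parent hydride is decane.
The highest-priority functional group is a carboxylic acid (terminal –COOH), so the name ends in -oic acid.
The numbering direction is chosen so that the carboxylic acid carbon is C-1 by definition.
With this numbering: a methyl group at C-7.
The name is 7-methyldecanoic acid.

7-methyldecanoic acid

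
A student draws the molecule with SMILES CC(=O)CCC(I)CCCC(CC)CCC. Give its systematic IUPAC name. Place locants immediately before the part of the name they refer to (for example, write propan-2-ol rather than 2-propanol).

9-ethyl-5-iodododecan-2-one

The longest chain bearing the carbonyl is 12 carbons long (dodecane).
The principal characteristic group is a ketone (C=O on an internal carbon), named with the suffix -one.
Choose the numbering such that numbering from this end puts the carbonyl group at C-2 rather than C-11.
With this numbering: the carbonyl at C-2; an ethyl group at C-9; an iodo group at C-5.
Prefixes are listed alphabetically: ethyl, iodo.
The name is 9-ethyl-5-iodododecan-2-one.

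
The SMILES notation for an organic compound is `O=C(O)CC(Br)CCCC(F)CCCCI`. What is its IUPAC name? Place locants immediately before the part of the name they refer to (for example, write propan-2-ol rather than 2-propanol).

The longest carbon chain that includes the –COOH group has 11 carbons, so the parent hydride is undecane.
The principal characteristic group is a carboxylic acid (terminal –COOH), named with the suffix -oic acid.
Number the chain so that the carboxylic acid carbon is C-1 by definition.
With this numbering: a bromo group at C-3; a fluoro group at C-7; an iodo group at C-11.
The substituents are ordered alphabetically, ignoring any di-/tri- multipliers.
The name is 3-bromo-7-fluoro-11-iodoundecanoic acid.

3-bromo-7-fluoro-11-iodoundecanoic acid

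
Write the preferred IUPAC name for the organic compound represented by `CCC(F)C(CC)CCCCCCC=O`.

The longest carbon chain that includes the –CHO group has 11 carbons, so the parent hydride is undecane.
An aldehyde (terminal –CHO) is the principal characteristic group, giving the suffix -al.
The numbering direction is chosen so that the aldehyde carbon is C-1 by definition.
That gives an ethyl group at C-8; a fluoro group at C-9.
The substituents are ordered alphabetically, ignoring any di-/tri- multipliers.
Putting it together: 8-ethyl-9-fluoroundecanal.

8-ethyl-9-fluoroundecanal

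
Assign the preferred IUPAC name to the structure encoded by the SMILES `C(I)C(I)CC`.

1,2-diiodobutane

The longest carbon chain is 4 atoms: the parent is butane.
Choose the numbering such that the substituent locant set {1,2} is lower than {3,4} at the first point of difference.
This places iodo groups at C-1 and C-2.
Assembling the pieces gives 1,2-diiodobutane.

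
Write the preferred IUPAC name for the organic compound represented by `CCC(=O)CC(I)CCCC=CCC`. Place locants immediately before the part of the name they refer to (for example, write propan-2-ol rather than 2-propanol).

The longest carbon chain that includes the carbonyl and the multiple bond has 12 carbons, so the parent hydride is dodecane.
The principal characteristic group is a ketone (C=O on an internal carbon), named with the suffix -one.
There is one C=C double bond, indicated by the ending -ene.
Choose the numbering such that numbering from this end puts the carbonyl group at C-3 rather than C-10.
That gives the carbonyl at C-3; the double bond between C-9 and C-10; an iodo group at C-5.
Assembling the pieces gives 5-iodododec-9-en-3-one.

5-iodododec-9-en-3-one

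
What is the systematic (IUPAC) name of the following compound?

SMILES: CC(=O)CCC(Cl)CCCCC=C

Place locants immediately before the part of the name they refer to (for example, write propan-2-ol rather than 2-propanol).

The longest chain bearing the carbonyl and the multiple bond is 11 carbons long (undecane).
The highest-priority functional group is a ketone (C=O on an internal carbon), so the name ends in -one.
The chain contains a C=C double bond, so the unsaturation ending is -ene.
Choose the numbering such that numbering from this end puts the carbonyl group at C-2 rather than C-10.
This places the carbonyl at C-2; the double bond between C-10 and C-11; a chloro group at C-5.
The name is 5-chloroundec-10-en-2-one.

5-chloroundec-10-en-2-one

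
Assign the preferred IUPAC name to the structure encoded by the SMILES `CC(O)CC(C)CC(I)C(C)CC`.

The longest carbon chain that includes the –OH group has 9 carbons, so the parent hydride is nonane.
The principal characteristic group is an alcohol (–OH), named with the suffix -ol.
The numbering direction is chosen so that numbering from this end puts the hydroxyl group at C-2 rather than C-8.
This places the hydroxyl at C-2; an iodo group at C-6; methyl groups at C-4 and C-7.
Prefixes are listed alphabetically: iodo, methyl.
Putting it together: 6-iodo-4,7-dimethylnonan-2-ol.

6-iodo-4,7-dimethylnonan-2-ol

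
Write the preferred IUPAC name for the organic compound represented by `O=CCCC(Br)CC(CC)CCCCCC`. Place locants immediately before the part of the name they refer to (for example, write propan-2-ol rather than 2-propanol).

Counting along the main chain through the –CHO group gives 12 carbons: the parent is dodecane.
The principal characteristic group is an aldehyde (terminal –CHO), named with the suffix -al.
Choose the numbering such that the aldehyde carbon is C-1 by definition.
This places a bromo group at C-4; an ethyl group at C-6.
Substituent prefixes are cited in alphabetical order (multiplying prefixes like di-/tri- are ignored for ordering).
The name is 4-bromo-6-ethyldodecanal.

4-bromo-6-ethyldodecanal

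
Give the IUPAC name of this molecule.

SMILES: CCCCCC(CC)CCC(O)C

The longest chain bearing the –OH group is 10 carbons long (decane).
The highest-priority functional group is an alcohol (–OH), so the name ends in -ol.
Number the chain so that numbering from this end puts the hydroxyl group at C-2 rather than C-9.
This places the hydroxyl at C-2; an ethyl group at C-5.
The name is 5-ethyldecan-2-ol.

5-ethyldecan-2-ol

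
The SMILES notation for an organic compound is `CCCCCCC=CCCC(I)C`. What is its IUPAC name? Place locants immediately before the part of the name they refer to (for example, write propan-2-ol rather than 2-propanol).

The longest carbon chain that includes the multiple bond has 12 carbons, so the parent hydride is dodecane.
The chain contains a C=C double bond, so the unsaturation ending is -ene.
Number the chain so that numbering from this end puts the double bond at C-5 rather than C-7.
That gives the double bond between C-5 and C-6; an iodo group at C-2.
Assembling the pieces gives 2-iodododec-5-ene.

2-iodododec-5-ene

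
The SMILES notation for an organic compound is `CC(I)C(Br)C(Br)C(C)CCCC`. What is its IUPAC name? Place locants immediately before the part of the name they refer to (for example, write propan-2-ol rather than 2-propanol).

The longest continuous carbon chain has 9 atoms, so the parent hydride is nonane.
The numbering direction is chosen so that the substituent locant set {2,3,4,5} is lower than {5,6,7,8} at the first point of difference.
With this numbering: bromo groups at C-3 and C-4; an iodo group at C-2; a methyl group at C-5.
Prefixes are listed alphabetically: bromo, iodo, methyl.
Assembling the pieces gives 3,4-dibromo-2-iodo-5-methylnonane.

3,4-dibromo-2-iodo-5-methylnonane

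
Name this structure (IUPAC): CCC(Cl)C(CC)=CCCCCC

Counting along the main chain through the multiple bond gives 10 carbons: the parent is decane.
A C=C double bond in the chain gives the infix -ene-.
Number the chain so that numbering from this end puts the double bond at C-4 rather than C-6.
That gives the double bond between C-4 and C-5; a chloro group at C-3; an ethyl group at C-4.
Substituent prefixes are cited in alphabetical order (multiplying prefixes like di-/tri- are ignored for ordering).
Putting it together: 3-chloro-4-ethyldec-4-ene.

3-chloro-4-ethyldec-4-ene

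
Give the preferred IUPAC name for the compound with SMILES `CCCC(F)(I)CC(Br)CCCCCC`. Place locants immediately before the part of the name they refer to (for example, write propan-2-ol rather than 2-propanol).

6-bromo-4-fluoro-4-iodododecane

The longest carbon chain is 12 atoms: the parent is dodecane.
The numbering direction is chosen so that the substituent locant set {4,4,6} is lower than {7,9,9} at the first point of difference.
This places a bromo group at C-6; a fluoro group at C-4; an iodo group at C-4.
The substituents are ordered alphabetically, ignoring any di-/tri- multipliers.
The name is 6-bromo-4-fluoro-4-iodododecane.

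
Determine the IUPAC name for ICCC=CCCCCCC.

The longest carbon chain that includes the multiple bond has 10 carbons, so the parent hydride is decane.
There is one C=C double bond, indicated by the ending -ene.
Choose the numbering such that numbering from this end puts the double bond at C-3 rather than C-7.
This places the double bond between C-3 and C-4; an iodo group at C-1.
The name is 1-iododec-3-ene.

1-iododec-3-ene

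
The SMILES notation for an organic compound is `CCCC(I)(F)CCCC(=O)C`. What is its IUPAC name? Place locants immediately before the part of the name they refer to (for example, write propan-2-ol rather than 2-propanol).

The longest chain bearing the carbonyl is 9 carbons long (nonane).
The highest-priority functional group is a ketone (C=O on an internal carbon), so the name ends in -one.
Choose the numbering such that numbering from this end puts the carbonyl group at C-2 rather than C-8.
This places the carbonyl at C-2; a fluoro group at C-6; an iodo group at C-6.
Prefixes are listed alphabetically: fluoro, iodo.
Putting it together: 6-fluoro-6-iodononan-2-one.

6-fluoro-6-iodononan-2-one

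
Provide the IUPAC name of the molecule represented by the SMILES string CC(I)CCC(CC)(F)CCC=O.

4-ethyl-4-fluoro-7-iodooctanal

The longest carbon chain that includes the –CHO group has 8 carbons, so the parent hydride is octane.
The principal characteristic group is an aldehyde (terminal –CHO), named with the suffix -al.
Number the chain so that the aldehyde carbon is C-1 by definition.
That gives an ethyl group at C-4; a fluoro group at C-4; an iodo group at C-7.
Prefixes are listed alphabetically: ethyl, fluoro, iodo.
Assembling the pieces gives 4-ethyl-4-fluoro-7-iodooctanal.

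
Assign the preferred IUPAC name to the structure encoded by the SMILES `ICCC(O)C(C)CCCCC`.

1-iodo-4-methylnonan-3-ol

Counting along the main chain through the –OH group gives 9 carbons: the parent is nonane.
The principal characteristic group is an alcohol (–OH), named with the suffix -ol.
The numbering direction is chosen so that numbering from this end puts the hydroxyl group at C-3 rather than C-7.
This places the hydroxyl at C-3; an iodo group at C-1; a methyl group at C-4.
The substituents are ordered alphabetically, ignoring any di-/tri- multipliers.
Assembling the pieces gives 1-iodo-4-methylnonan-3-ol.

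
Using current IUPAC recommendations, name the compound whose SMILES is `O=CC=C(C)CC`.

The longest chain bearing the –CHO group and the multiple bond is 5 carbons long (pentane).
An aldehyde (terminal –CHO) is the principal characteristic group, giving the suffix -al.
The chain contains a C=C double bond, so the unsaturation ending is -ene.
Number the chain so that the aldehyde carbon is C-1 by definition.
That gives the double bond between C-2 and C-3; a methyl group at C-3.
The name is 3-methylpent-2-enal.

3-methylpent-2-enal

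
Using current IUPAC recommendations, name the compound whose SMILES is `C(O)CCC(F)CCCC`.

The longest carbon chain that includes the –OH group has 8 carbons, so the parent hydride is octane.
The highest-priority functional group is an alcohol (–OH), so the name ends in -ol.
Number the chain so that numbering from this end puts the hydroxyl group at C-1 rather than C-8.
With this numbering: the hydroxyl at C-1; a fluoro group at C-4.
Putting it together: 4-fluorooctan-1-ol.

4-fluorooctan-1-ol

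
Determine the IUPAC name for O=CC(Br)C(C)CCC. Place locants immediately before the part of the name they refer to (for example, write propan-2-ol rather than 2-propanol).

2-bromo-3-methylhexanal

The longest carbon chain that includes the –CHO group has 6 carbons, so the parent hydride is hexane.
The principal characteristic group is an aldehyde (terminal –CHO), named with the suffix -al.
The numbering direction is chosen so that the aldehyde carbon is C-1 by definition.
This places a bromo group at C-2; a methyl group at C-3.
The substituents are ordered alphabetically, ignoring any di-/tri- multipliers.
Assembling the pieces gives 2-bromo-3-methylhexanal.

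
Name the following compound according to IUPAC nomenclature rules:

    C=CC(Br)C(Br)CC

3,4-dibromohex-1-ene

The longest carbon chain that includes the multiple bond has 6 carbons, so the parent hydride is hexane.
There is one C=C double bond, indicated by the ending -ene.
Choose the numbering such that numbering from this end puts the double bond at C-1 rather than C-5.
That gives the double bond between C-1 and C-2; bromo groups at C-3 and C-4.
Assembling the pieces gives 3,4-dibromohex-1-ene.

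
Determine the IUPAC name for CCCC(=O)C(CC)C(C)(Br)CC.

The longest carbon chain that includes the carbonyl has 8 carbons, so the parent hydride is octane.
A ketone (C=O on an internal carbon) is the principal characteristic group, giving the suffix -one.
Choose the numbering such that numbering from this end puts the carbonyl group at C-4 rather than C-5.
This places the carbonyl at C-4; a bromo group at C-6; an ethyl group at C-5; a methyl group at C-6.
The substituents are ordered alphabetically, ignoring any di-/tri- multipliers.
The name is 6-bromo-5-ethyl-6-methyloctan-4-one.

6-bromo-5-ethyl-6-methyloctan-4-one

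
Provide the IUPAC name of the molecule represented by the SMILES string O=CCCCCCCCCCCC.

The longest carbon chain that includes the –CHO group has 12 carbons, so the parent hydride is dodecane.
The highest-priority functional group is an aldehyde (terminal –CHO), so the name ends in -al.
Number the chain so that the aldehyde carbon is C-1 by definition.
The name is dodecanal.

dodecanal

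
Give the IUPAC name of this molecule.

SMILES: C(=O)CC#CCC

hex-3-ynal

The longest carbon chain that includes the –CHO group and the multiple bond has 6 carbons, so the parent hydride is hexane.
The principal characteristic group is an aldehyde (terminal –CHO), named with the suffix -al.
A C≡C triple bond in the chain gives the infix -yne-.
The numbering direction is chosen so that the aldehyde carbon is C-1 by definition.
With this numbering: the triple bond between C-3 and C-4.
Assembling the pieces gives hex-3-ynal.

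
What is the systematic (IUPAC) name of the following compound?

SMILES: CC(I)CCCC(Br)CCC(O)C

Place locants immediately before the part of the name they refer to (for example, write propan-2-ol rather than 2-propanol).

5-bromo-9-iododecan-2-ol

Counting along the main chain through the –OH group gives 10 carbons: the parent is decane.
The principal characteristic group is an alcohol (–OH), named with the suffix -ol.
The numbering direction is chosen so that numbering from this end puts the hydroxyl group at C-2 rather than C-9.
That gives the hydroxyl at C-2; a bromo group at C-5; an iodo group at C-9.
Prefixes are listed alphabetically: bromo, iodo.
Assembling the pieces gives 5-bromo-9-iododecan-2-ol.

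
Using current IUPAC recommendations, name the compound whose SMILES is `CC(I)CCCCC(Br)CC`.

The longest carbon chain is 9 atoms: the parent is nonane.
Choose the numbering such that the substituent locant set {2,7} is lower than {3,8} at the first point of difference.
With this numbering: a bromo group at C-7; an iodo group at C-2.
Prefixes are listed alphabetically: bromo, iodo.
Putting it together: 7-bromo-2-iodononane.

7-bromo-2-iodononane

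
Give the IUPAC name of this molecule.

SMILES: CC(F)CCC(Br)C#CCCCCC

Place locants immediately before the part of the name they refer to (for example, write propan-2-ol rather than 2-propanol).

5-bromo-2-fluorododec-6-yne

The longest chain bearing the multiple bond is 12 carbons long (dodecane).
A C≡C triple bond in the chain gives the infix -yne-.
Choose the numbering such that the substituent locant set {2,5} is lower than {8,11} at the first point of difference.
This places the triple bond between C-6 and C-7; a bromo group at C-5; a fluoro group at C-2.
The substituents are ordered alphabetically, ignoring any di-/tri- multipliers.
The name is 5-bromo-2-fluorododec-6-yne.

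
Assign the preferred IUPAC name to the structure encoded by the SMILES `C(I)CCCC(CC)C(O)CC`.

4-ethyl-8-iodooctan-3-ol

The longest carbon chain that includes the –OH group has 8 carbons, so the parent hydride is octane.
The highest-priority functional group is an alcohol (–OH), so the name ends in -ol.
Choose the numbering such that numbering from this end puts the hydroxyl group at C-3 rather than C-6.
This places the hydroxyl at C-3; an ethyl group at C-4; an iodo group at C-8.
Prefixes are listed alphabetically: ethyl, iodo.
Putting it together: 4-ethyl-8-iodooctan-3-ol.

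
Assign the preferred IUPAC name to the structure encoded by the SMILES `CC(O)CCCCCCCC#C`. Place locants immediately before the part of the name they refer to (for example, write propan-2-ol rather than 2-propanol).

undec-10-yn-2-ol

The longest carbon chain that includes the –OH group and the multiple bond has 11 carbons, so the parent hydride is undecane.
The principal characteristic group is an alcohol (–OH), named with the suffix -ol.
A C≡C triple bond in the chain gives the infix -yne-.
Number the chain so that numbering from this end puts the hydroxyl group at C-2 rather than C-10.
This places the hydroxyl at C-2; the triple bond between C-10 and C-11.
Putting it together: undec-10-yn-2-ol.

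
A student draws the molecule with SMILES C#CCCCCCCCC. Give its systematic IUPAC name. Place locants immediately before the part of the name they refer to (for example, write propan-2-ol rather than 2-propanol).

The longest carbon chain that includes the multiple bond has 10 carbons, so the parent hydride is decane.
A C≡C triple bond in the chain gives the infix -yne-.
Choose the numbering such that numbering from this end puts the triple bond at C-1 rather than C-9.
That gives the triple bond between C-1 and C-2.
Assembling the pieces gives dec-1-yne.

dec-1-yne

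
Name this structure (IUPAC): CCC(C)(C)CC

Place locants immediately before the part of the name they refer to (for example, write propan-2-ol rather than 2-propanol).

The parent chain contains 5 carbons (pentane).
Numbering from either end gives identical locants here.
This places two methyl groups at C-3.
Putting it together: 3,3-dimethylpentane.

3,3-dimethylpentane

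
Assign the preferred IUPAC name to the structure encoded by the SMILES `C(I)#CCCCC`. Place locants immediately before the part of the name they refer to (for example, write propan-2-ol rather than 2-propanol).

1-iodohex-1-yne

Counting along the main chain through the multiple bond gives 6 carbons: the parent is hexane.
A C≡C triple bond in the chain gives the infix -yne-.
Choose the numbering such that numbering from this end puts the triple bond at C-1 rather than C-5.
With this numbering: the triple bond between C-1 and C-2; an iodo group at C-1.
Assembling the pieces gives 1-iodohex-1-yne.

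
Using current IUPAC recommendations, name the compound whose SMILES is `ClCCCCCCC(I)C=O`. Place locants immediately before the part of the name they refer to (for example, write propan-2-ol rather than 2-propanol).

The longest chain bearing the –CHO group is 8 carbons long (octane).
The highest-priority functional group is an aldehyde (terminal –CHO), so the name ends in -al.
Number the chain so that the aldehyde carbon is C-1 by definition.
This places a chloro group at C-8; an iodo group at C-2.
Prefixes are listed alphabetically: chloro, iodo.
The name is 8-chloro-2-iodooctanal.

8-chloro-2-iodooctanal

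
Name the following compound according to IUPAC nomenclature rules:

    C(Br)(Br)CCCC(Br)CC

1,1,5-tribromoheptane

The longest carbon chain is 7 atoms: the parent is heptane.
The numbering direction is chosen so that the substituent locant set {1,1,5} is lower than {3,7,7} at the first point of difference.
This places bromo groups at C-1 (×2) and C-5.
Assembling the pieces gives 1,1,5-tribromoheptane.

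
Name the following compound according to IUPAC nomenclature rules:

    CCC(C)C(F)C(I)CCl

The parent chain contains 6 carbons (hexane).
Number the chain so that the substituent locant set {1,2,3,4} is lower than {3,4,5,6} at the first point of difference.
This places a chloro group at C-1; a fluoro group at C-3; an iodo group at C-2; a methyl group at C-4.
Substituent prefixes are cited in alphabetical order (multiplying prefixes like di-/tri- are ignored for ordering).
The name is 1-chloro-3-fluoro-2-iodo-4-methylhexane.

1-chloro-3-fluoro-2-iodo-4-methylhexane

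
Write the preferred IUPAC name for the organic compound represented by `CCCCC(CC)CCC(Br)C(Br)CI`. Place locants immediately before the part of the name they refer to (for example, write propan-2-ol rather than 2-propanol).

2,3-dibromo-6-ethyl-1-iododecane

The parent chain contains 10 carbons (decane).
The numbering direction is chosen so that the substituent locant set {1,2,3,6} is lower than {5,8,9,10} at the first point of difference.
This places bromo groups at C-2 and C-3; an ethyl group at C-6; an iodo group at C-1.
Substituent prefixes are cited in alphabetical order (multiplying prefixes like di-/tri- are ignored for ordering).
Assembling the pieces gives 2,3-dibromo-6-ethyl-1-iododecane.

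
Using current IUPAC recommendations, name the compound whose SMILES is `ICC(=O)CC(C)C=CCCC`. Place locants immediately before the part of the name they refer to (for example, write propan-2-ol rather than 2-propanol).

1-iodo-4-methylnon-5-en-2-one

The longest chain bearing the carbonyl and the multiple bond is 9 carbons long (nonane).
The highest-priority functional group is a ketone (C=O on an internal carbon), so the name ends in -one.
The chain contains a C=C double bond, so the unsaturation ending is -ene.
The numbering direction is chosen so that numbering from this end puts the carbonyl group at C-2 rather than C-8.
This places the carbonyl at C-2; the double bond between C-5 and C-6; an iodo group at C-1; a methyl group at C-4.
The substituents are ordered alphabetically, ignoring any di-/tri- multipliers.
Assembling the pieces gives 1-iodo-4-methylnon-5-en-2-one.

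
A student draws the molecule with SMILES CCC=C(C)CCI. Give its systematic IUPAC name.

1-iodo-3-methylhex-3-ene

The longest carbon chain that includes the multiple bond has 6 carbons, so the parent hydride is hexane.
There is one C=C double bond, indicated by the ending -ene.
Choose the numbering such that the substituent locant set {1,3} is lower than {4,6} at the first point of difference.
With this numbering: the double bond between C-3 and C-4; an iodo group at C-1; a methyl group at C-3.
Substituent prefixes are cited in alphabetical order (multiplying prefixes like di-/tri- are ignored for ordering).
The name is 1-iodo-3-methylhex-3-ene.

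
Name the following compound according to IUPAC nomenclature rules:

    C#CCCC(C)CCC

Counting along the main chain through the multiple bond gives 8 carbons: the parent is octane.
There is one C≡C triple bond, indicated by the ending -yne.
Choose the numbering such that numbering from this end puts the triple bond at C-1 rather than C-7.
This places the triple bond between C-1 and C-2; a methyl group at C-5.
The name is 5-methyloct-1-yne.

5-methyloct-1-yne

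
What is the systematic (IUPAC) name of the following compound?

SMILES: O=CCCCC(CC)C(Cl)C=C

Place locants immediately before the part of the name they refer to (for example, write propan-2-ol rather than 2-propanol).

The longest carbon chain that includes the –CHO group and the multiple bond has 8 carbons, so the parent hydride is octane.
An aldehyde (terminal –CHO) is the principal characteristic group, giving the suffix -al.
The chain contains a C=C double bond, so the unsaturation ending is -ene.
The numbering direction is chosen so that the aldehyde carbon is C-1 by definition.
With this numbering: the double bond between C-7 and C-8; a chloro group at C-6; an ethyl group at C-5.
Prefixes are listed alphabetically: chloro, ethyl.
Putting it together: 6-chloro-5-ethyloct-7-enal.

6-chloro-5-ethyloct-7-enal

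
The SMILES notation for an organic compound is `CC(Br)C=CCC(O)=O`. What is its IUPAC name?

5-bromohex-3-enoic acid

The longest chain bearing the –COOH group and the multiple bond is 6 carbons long (hexane).
The highest-priority functional group is a carboxylic acid (terminal –COOH), so the name ends in -oic acid.
There is one C=C double bond, indicated by the ending -ene.
Number the chain so that the carboxylic acid carbon is C-1 by definition.
This places the double bond between C-3 and C-4; a bromo group at C-5.
Assembling the pieces gives 5-bromohex-3-enoic acid.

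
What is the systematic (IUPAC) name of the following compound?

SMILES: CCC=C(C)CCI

Counting along the main chain through the multiple bond gives 6 carbons: the parent is hexane.
A C=C double bond in the chain gives the infix -ene-.
Choose the numbering such that the substituent locant set {1,3} is lower than {4,6} at the first point of difference.
With this numbering: the double bond between C-3 and C-4; an iodo group at C-1; a methyl group at C-3.
Prefixes are listed alphabetically: iodo, methyl.
Putting it together: 1-iodo-3-methylhex-3-ene.

1-iodo-3-methylhex-3-ene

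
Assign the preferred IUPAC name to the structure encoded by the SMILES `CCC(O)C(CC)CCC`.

The longest chain bearing the –OH group is 7 carbons long (heptane).
The principal characteristic group is an alcohol (–OH), named with the suffix -ol.
Number the chain so that numbering from this end puts the hydroxyl group at C-3 rather than C-5.
That gives the hydroxyl at C-3; an ethyl group at C-4.
The name is 4-ethylheptan-3-ol.

4-ethylheptan-3-ol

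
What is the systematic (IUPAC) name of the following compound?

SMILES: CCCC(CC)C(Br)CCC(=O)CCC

7-bromo-8-ethylundecan-4-one

The longest carbon chain that includes the carbonyl has 11 carbons, so the parent hydride is undecane.
The principal characteristic group is a ketone (C=O on an internal carbon), named with the suffix -one.
Number the chain so that numbering from this end puts the carbonyl group at C-4 rather than C-8.
With this numbering: the carbonyl at C-4; a bromo group at C-7; an ethyl group at C-8.
The substituents are ordered alphabetically, ignoring any di-/tri- multipliers.
Putting it together: 7-bromo-8-ethylundecan-4-one.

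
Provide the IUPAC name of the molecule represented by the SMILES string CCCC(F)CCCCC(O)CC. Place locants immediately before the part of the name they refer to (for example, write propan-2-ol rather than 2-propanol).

8-fluoroundecan-3-ol

Counting along the main chain through the –OH group gives 11 carbons: the parent is undecane.
The highest-priority functional group is an alcohol (–OH), so the name ends in -ol.
The numbering direction is chosen so that numbering from this end puts the hydroxyl group at C-3 rather than C-9.
This places the hydroxyl at C-3; a fluoro group at C-8.
Putting it together: 8-fluoroundecan-3-ol.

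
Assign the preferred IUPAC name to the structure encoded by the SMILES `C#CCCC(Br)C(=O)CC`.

Counting along the main chain through the carbonyl and the multiple bond gives 8 carbons: the parent is octane.
The highest-priority functional group is a ketone (C=O on an internal carbon), so the name ends in -one.
A C≡C triple bond in the chain gives the infix -yne-.
The numbering direction is chosen so that numbering from this end puts the carbonyl group at C-3 rather than C-6.
This places the carbonyl at C-3; the triple bond between C-7 and C-8; a bromo group at C-4.
Putting it together: 4-bromooct-7-yn-3-one.

4-bromooct-7-yn-3-one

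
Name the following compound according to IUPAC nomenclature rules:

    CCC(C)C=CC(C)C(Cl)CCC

7-chloro-3,6-dimethyldec-4-ene

The longest chain bearing the multiple bond is 10 carbons long (decane).
There is one C=C double bond, indicated by the ending -ene.
Number the chain so that numbering from this end puts the double bond at C-4 rather than C-6.
That gives the double bond between C-4 and C-5; a chloro group at C-7; methyl groups at C-3 and C-6.
Prefixes are listed alphabetically: chloro, methyl.
Putting it together: 7-chloro-3,6-dimethyldec-4-ene.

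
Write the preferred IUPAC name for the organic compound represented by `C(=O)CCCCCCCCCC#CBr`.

12-bromododec-11-ynal

The longest carbon chain that includes the –CHO group and the multiple bond has 12 carbons, so the parent hydride is dodecane.
The highest-priority functional group is an aldehyde (terminal –CHO), so the name ends in -al.
The chain contains a C≡C triple bond, so the unsaturation ending is -yne.
Number the chain so that the aldehyde carbon is C-1 by definition.
That gives the triple bond between C-11 and C-12; a bromo group at C-12.
The name is 12-bromododec-11-ynal.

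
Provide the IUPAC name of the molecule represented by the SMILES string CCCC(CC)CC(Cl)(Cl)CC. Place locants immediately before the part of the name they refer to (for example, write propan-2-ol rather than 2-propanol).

The longest carbon chain is 8 atoms: the parent is octane.
Number the chain so that the substituent locant set {3,3,5} is lower than {4,6,6} at the first point of difference.
With this numbering: two chloro groups at C-3; an ethyl group at C-5.
Substituent prefixes are cited in alphabetical order (multiplying prefixes like di-/tri- are ignored for ordering).
The name is 3,3-dichloro-5-ethyloctane.

3,3-dichloro-5-ethyloctane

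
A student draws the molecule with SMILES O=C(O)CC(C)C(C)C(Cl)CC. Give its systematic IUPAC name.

The longest chain bearing the –COOH group is 7 carbons long (heptane).
The highest-priority functional group is a carboxylic acid (terminal –COOH), so the name ends in -oic acid.
Number the chain so that the carboxylic acid carbon is C-1 by definition.
With this numbering: a chloro group at C-5; methyl groups at C-3 and C-4.
Prefixes are listed alphabetically: chloro, methyl.
Assembling the pieces gives 5-chloro-3,4-dimethylheptanoic acid.

5-chloro-3,4-dimethylheptanoic acid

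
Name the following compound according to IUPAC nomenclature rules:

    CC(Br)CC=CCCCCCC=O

10-bromoundec-7-enal

The longest chain bearing the –CHO group and the multiple bond is 11 carbons long (undecane).
An aldehyde (terminal –CHO) is the principal characteristic group, giving the suffix -al.
The chain contains a C=C double bond, so the unsaturation ending is -ene.
Number the chain so that the aldehyde carbon is C-1 by definition.
That gives the double bond between C-7 and C-8; a bromo group at C-10.
Putting it together: 10-bromoundec-7-enal.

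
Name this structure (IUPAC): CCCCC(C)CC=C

4-methyloct-1-ene

The longest chain bearing the multiple bond is 8 carbons long (octane).
A C=C double bond in the chain gives the infix -ene-.
Number the chain so that numbering from this end puts the double bond at C-1 rather than C-7.
This places the double bond between C-1 and C-2; a methyl group at C-4.
The name is 4-methyloct-1-ene.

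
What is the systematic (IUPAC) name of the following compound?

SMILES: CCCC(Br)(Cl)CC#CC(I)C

6-bromo-6-chloro-2-iodonon-3-yne

Counting along the main chain through the multiple bond gives 9 carbons: the parent is nonane.
The chain contains a C≡C triple bond, so the unsaturation ending is -yne.
The numbering direction is chosen so that numbering from this end puts the triple bond at C-3 rather than C-6.
This places the triple bond between C-3 and C-4; a bromo group at C-6; a chloro group at C-6; an iodo group at C-2.
Prefixes are listed alphabetically: bromo, chloro, iodo.
Putting it together: 6-bromo-6-chloro-2-iodonon-3-yne.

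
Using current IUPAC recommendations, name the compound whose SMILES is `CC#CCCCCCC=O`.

The longest chain bearing the –CHO group and the multiple bond is 9 carbons long (nonane).
The highest-priority functional group is an aldehyde (terminal –CHO), so the name ends in -al.
There is one C≡C triple bond, indicated by the ending -yne.
Number the chain so that the aldehyde carbon is C-1 by definition.
With this numbering: the triple bond between C-7 and C-8.
The name is non-7-ynal.

non-7-ynal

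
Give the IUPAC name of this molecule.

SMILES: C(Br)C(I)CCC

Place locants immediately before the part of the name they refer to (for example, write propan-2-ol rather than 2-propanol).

1-bromo-2-iodopentane

The longest carbon chain is 5 atoms: the parent is pentane.
The numbering direction is chosen so that the substituent locant set {1,2} is lower than {4,5} at the first point of difference.
With this numbering: a bromo group at C-1; an iodo group at C-2.
Prefixes are listed alphabetically: bromo, iodo.
Putting it together: 1-bromo-2-iodopentane.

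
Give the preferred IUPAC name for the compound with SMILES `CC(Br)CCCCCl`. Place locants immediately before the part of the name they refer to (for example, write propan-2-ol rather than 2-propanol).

5-bromo-1-chlorohexane

The longest carbon chain is 6 atoms: the parent is hexane.
Number the chain so that the substituent locant set {1,5} is lower than {2,6} at the first point of difference.
That gives a bromo group at C-5; a chloro group at C-1.
Substituent prefixes are cited in alphabetical order (multiplying prefixes like di-/tri- are ignored for ordering).
Assembling the pieces gives 5-bromo-1-chlorohexane.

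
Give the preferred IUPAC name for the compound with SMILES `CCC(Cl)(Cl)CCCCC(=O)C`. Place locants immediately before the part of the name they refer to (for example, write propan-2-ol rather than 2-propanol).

7,7-dichlorononan-2-one

Counting along the main chain through the carbonyl gives 9 carbons: the parent is nonane.
A ketone (C=O on an internal carbon) is the principal characteristic group, giving the suffix -one.
The numbering direction is chosen so that numbering from this end puts the carbonyl group at C-2 rather than C-8.
With this numbering: the carbonyl at C-2; two chloro groups at C-7.
Assembling the pieces gives 7,7-dichlorononan-2-one.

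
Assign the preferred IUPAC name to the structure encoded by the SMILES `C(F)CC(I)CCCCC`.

The parent chain contains 8 carbons (octane).
Number the chain so that the substituent locant set {1,3} is lower than {6,8} at the first point of difference.
With this numbering: a fluoro group at C-1; an iodo group at C-3.
Substituent prefixes are cited in alphabetical order (multiplying prefixes like di-/tri- are ignored for ordering).
The name is 1-fluoro-3-iodooctane.

1-fluoro-3-iodooctane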